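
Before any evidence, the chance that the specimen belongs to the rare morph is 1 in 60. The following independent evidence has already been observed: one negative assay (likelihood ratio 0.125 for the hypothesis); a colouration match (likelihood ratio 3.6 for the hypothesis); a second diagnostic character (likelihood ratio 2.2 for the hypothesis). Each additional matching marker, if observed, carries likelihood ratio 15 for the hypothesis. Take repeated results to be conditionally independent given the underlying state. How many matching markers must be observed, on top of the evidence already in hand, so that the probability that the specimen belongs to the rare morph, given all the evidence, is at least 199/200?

4

Prior odds = (1/60)/(59/60) = 1/59.
Combined Bayes factor of the evidence already in hand = 0.125 × 3.6 × 2.2 = 0.99.
Odds after that evidence = (1/59) × 0.99 = 99/5900.
Target odds = 0.995/0.005 = 199.
Need 15ⁿ ≥ 199 ÷ (99/5900) = 1174100/99.
15³ = 3375 falls short of 1174100/99 but 15⁴ = 50625 reaches it, so n = 4.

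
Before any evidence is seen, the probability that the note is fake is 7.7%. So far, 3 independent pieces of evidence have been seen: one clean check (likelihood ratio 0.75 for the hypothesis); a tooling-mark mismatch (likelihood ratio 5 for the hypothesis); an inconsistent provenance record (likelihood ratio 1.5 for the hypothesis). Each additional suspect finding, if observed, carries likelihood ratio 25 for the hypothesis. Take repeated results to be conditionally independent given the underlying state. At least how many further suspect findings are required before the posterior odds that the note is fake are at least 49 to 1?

Prior odds = 0.077/0.923 = 77/923.
Combined Bayes factor of the evidence already in hand = 0.75 × 5 × 1.5 = 5.625.
Odds after that evidence = (77/923) × 5.625 = 3465/7384.
Target odds = 49.
Need 25ⁿ ≥ 49 ÷ (3465/7384) = 51688/495.
25¹ = 25 falls short of 51688/495 but 25² = 625 reaches it, so n = 2.

2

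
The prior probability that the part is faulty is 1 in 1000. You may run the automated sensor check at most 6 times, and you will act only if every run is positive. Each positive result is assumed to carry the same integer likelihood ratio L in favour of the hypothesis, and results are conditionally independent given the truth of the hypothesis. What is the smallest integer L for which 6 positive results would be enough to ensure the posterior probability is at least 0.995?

Prior odds = 0.001/0.999 = 1/999.
Target odds = 0.995/0.005 = 199.
Need L⁶ ≥ 199 ÷ (1/999) = 198801.
7⁶ = 117649 < 198801 ≤ 262144 = 8⁶, so L = 8.

8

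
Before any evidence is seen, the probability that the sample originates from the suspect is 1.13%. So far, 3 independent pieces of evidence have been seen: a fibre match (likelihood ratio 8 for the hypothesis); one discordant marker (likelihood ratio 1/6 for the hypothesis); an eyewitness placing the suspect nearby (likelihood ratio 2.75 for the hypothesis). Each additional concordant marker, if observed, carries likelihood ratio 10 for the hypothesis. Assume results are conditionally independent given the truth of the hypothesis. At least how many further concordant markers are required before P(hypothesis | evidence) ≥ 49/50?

Prior odds = 0.0113/0.9887 = 113/9887.
Combined Bayes factor of the evidence already in hand = 8 × (1/6) × 2.75 = 11/3.
Odds after that evidence = (113/9887) × 11/3 = 1243/29661.
Target odds = 0.98/0.02 = 49.
Need 10ⁿ ≥ 49 ÷ (1243/29661) = 1453389/1243.
10³ = 1000 falls short of 1453389/1243 but 10⁴ = 10000 reaches it, so n = 4.

4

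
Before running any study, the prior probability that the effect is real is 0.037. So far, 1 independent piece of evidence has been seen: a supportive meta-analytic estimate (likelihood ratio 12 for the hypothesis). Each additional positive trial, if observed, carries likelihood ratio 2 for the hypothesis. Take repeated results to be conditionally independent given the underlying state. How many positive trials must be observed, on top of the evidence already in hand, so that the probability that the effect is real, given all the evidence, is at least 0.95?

6

Prior odds = 0.037/0.963 = 37/963.
Bayes factor of the evidence already in hand = 12.
Odds after that evidence = (37/963) × 12 = 148/321.
Target odds = 0.95/0.05 = 19.
Need 2ⁿ ≥ 19 ÷ (148/321) = 6099/148.
2⁵ = 32 falls short of 6099/148 but 2⁶ = 64 reaches it, so n = 6.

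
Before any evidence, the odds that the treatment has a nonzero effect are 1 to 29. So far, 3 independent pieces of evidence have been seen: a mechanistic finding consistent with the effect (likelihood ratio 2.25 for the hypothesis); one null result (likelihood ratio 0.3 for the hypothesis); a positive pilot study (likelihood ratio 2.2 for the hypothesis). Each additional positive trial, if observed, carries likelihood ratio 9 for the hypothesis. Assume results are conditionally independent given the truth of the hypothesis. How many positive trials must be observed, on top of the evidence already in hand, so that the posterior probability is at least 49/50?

Prior odds = 1/29.
Combined Bayes factor of the evidence already in hand = 2.25 × 0.3 × 2.2 = 1.485.
Odds after that evidence = (1/29) × 1.485 = 297/5800.
Target odds = 0.98/0.02 = 49.
Need 9ⁿ ≥ 49 ÷ (297/5800) = 284200/297.
9³ = 729 falls short of 284200/297 but 9⁴ = 6561 reaches it, so n = 4.

4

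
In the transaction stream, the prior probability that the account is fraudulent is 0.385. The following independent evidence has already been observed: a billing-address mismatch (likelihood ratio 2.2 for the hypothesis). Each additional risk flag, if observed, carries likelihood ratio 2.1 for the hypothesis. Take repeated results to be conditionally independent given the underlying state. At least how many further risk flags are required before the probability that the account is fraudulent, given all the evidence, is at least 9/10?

Prior odds = 0.385/0.615 = 77/123.
Bayes factor of the evidence already in hand = 2.2.
Odds after that evidence = (77/123) × 2.2 = 847/615.
Target odds = 0.9/0.1 = 9.
Need 2.1ⁿ ≥ 9 ÷ (847/615) = 5535/847.
2.1² = 4.41 falls short of 5535/847 but 2.1³ = 9.261 reaches it, so n = 3.

3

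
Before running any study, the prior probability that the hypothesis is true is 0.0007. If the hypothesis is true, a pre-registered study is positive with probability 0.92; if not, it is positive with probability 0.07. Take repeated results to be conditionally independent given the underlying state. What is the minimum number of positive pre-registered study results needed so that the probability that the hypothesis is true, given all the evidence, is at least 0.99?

5

Prior odds = 0.0007/0.9993 = 7/9993.
Likelihood ratio of a positive = 0.92/0.07 = 92/7.
Target odds: 0.99 ÷ 0.01 = 99.
Need (7/9993) × (92/7)ⁿ ≥ 99, i.e. (92/7)ⁿ ≥ 989307/7.
(92/7)⁴ = 71639296/2401 falls short of 989307/7 but (92/7)⁵ ≈392147 reaches it, so n = 5.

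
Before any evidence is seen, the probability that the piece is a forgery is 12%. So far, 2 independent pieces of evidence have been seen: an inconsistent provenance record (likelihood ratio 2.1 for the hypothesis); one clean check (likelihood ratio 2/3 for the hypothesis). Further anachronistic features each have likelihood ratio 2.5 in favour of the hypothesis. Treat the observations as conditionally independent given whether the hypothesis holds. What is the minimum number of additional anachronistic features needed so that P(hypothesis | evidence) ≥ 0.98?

Prior odds = 0.12/0.88 = 3/22.
Combined Bayes factor of the evidence already in hand = 2.1 × (2/3) = 1.4.
Odds after that evidence = (3/22) × 1.4 = 21/110.
Target odds = 0.98/0.02 = 49.
Need 2.5ⁿ ≥ 49 ÷ (21/110) = 770/3.
2.5⁶ = 244.140625 falls short of 770/3 but 2.5⁷ = 610.3515625 reaches it, so n = 7.

7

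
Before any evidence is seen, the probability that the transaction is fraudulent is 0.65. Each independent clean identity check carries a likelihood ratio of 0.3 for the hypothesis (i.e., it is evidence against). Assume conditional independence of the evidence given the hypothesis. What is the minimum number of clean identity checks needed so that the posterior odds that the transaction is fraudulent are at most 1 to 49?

4

Prior odds = 0.65/0.35 = 13/7.
Likelihood ratio per clean identity check = 0.3.
Target odds = 1/49.
Need (13/7) × 0.3ⁿ ≤ 1/49, i.e. 0.3ⁿ ≤ 1/91.
0.3³ = 0.027 is still above 1/91 but 0.3⁴ = 0.0081 is at or below it, so n = 4.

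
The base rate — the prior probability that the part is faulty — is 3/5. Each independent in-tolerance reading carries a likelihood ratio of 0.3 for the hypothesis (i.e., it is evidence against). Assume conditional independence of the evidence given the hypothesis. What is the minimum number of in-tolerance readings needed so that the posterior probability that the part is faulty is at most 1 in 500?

Prior odds = 0.6/0.4 = 1.5.
Likelihood ratio per in-tolerance reading = 0.3.
Target odds: 0.002 ÷ 0.998 = 1/499.
Need 1.5 × 0.3ⁿ ≤ 1/499, i.e. 0.3ⁿ ≤ 2/1497.
0.3⁵ = 243/100000 is still above 2/1497 but 0.3⁶ = 729/1000000 is at or below it, so n = 6.

6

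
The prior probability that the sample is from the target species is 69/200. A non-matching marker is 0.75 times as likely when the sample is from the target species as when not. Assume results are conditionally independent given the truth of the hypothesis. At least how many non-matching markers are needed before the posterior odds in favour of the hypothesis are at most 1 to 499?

Prior odds = 0.345/0.655 = 69/131.
Likelihood ratio per non-matching marker = 0.75.
Target odds = 1/499.
Need (69/131) × 0.75ⁿ ≤ 1/499, i.e. 0.75ⁿ ≤ 131/34431.
0.75¹⁹ ≈0.00422828 is still above 131/34431 but 0.75²⁰ ≈0.00317121 is at or below it, so n = 20.

20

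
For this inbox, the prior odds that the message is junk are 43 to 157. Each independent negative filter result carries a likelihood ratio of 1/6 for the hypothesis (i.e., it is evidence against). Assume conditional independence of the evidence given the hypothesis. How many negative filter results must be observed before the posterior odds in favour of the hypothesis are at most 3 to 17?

1

Prior odds = 43/157.
Likelihood ratio per negative filter result = 1/6.
Target odds = 3/17.
Require (1/6)ⁿ ≤ 3/17 ÷ (43/157) = 471/731.
(1/6)¹ = 1/6, which is already at or below the required 471/731; so n = 1.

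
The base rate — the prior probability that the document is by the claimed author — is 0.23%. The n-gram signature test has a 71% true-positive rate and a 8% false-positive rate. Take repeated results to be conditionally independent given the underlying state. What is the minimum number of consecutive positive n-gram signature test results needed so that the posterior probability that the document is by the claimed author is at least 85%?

Prior odds = 0.0023/0.9977 = 23/9977.
Likelihood ratio of a positive result = 0.71/0.08 = 8.875.
Target posterior odds = 0.85/0.15 = 17/3.
Require 8.875ⁿ ≥ 17/3 ÷ (23/9977) = 169609/69.
8.875³ = 357911/512 falls short of 169609/69 but 8.875⁴ = 25411681/4096 reaches it, so n = 4.

4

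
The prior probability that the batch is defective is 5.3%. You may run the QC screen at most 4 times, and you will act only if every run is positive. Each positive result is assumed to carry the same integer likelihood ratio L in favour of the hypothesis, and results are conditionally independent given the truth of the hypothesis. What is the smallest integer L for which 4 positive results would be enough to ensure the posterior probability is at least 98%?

6

Prior odds = 0.053/0.947 = 53/947.
Target odds = 0.98/0.02 = 49.
Need L⁴ ≥ 49 ÷ (53/947) = 46403/53.
5⁴ = 625 < 46403/53 ≤ 1296 = 6⁴, so L = 6.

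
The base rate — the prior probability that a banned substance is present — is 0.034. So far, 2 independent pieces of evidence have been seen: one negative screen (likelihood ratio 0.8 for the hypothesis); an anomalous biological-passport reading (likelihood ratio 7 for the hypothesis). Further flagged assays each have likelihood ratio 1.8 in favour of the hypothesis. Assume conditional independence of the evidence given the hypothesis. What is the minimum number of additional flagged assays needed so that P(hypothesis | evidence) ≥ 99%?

11

Prior odds = 0.034/0.966 = 17/483.
Combined Bayes factor of the evidence already in hand = 0.8 × 7 = 5.6.
Odds after that evidence = (17/483) × 5.6 = 68/345.
Target odds = 0.99/0.01 = 99.
Need 1.8ⁿ ≥ 99 ÷ (68/345) = 34155/68.
1.8¹⁰ ≈357.047 falls short of 34155/68 but 1.8¹¹ ≈642.684 reaches it, so n = 11.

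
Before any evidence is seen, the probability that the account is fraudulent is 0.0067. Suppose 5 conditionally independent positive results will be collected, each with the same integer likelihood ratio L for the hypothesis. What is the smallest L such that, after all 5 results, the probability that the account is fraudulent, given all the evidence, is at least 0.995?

8

Prior odds = 0.0067/0.9933 = 67/9933.
Target odds = 0.995/0.005 = 199.
Need L⁵ ≥ 199 ÷ (67/9933) = 1976667/67.
7⁵ = 16807 < 1976667/67 ≤ 32768 = 8⁵, so L = 8.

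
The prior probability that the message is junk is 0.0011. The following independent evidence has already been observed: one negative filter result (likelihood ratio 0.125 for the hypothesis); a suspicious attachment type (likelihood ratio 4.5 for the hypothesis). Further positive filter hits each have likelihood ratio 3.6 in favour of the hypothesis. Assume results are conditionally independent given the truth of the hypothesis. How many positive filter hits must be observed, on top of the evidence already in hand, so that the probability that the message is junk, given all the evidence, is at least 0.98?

Prior odds = 0.0011/0.9989 = 11/9989.
Combined Bayes factor of the evidence already in hand = 0.125 × 4.5 = 0.5625.
Odds after that evidence = (11/9989) × 0.5625 = 99/159824.
Target odds = 0.98/0.02 = 49.
Need 3.6ⁿ ≥ 49 ÷ (99/159824) = 7831376/99.
3.6⁸ ≈28211.1 falls short of 7831376/99 but 3.6⁹ ≈101560 reaches it, so n = 9.

9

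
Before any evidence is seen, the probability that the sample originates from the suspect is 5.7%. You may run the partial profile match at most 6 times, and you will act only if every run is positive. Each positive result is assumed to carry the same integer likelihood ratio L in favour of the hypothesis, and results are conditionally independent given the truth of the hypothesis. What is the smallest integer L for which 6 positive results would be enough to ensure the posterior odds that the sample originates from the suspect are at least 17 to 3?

Prior odds = 0.057/0.943 = 57/943.
Target odds = 17/3.
Need L⁶ ≥ 17/3 ÷ (57/943) = 16031/171.
2⁶ = 64 < 16031/171 ≤ 729 = 3⁶, so L = 3.

3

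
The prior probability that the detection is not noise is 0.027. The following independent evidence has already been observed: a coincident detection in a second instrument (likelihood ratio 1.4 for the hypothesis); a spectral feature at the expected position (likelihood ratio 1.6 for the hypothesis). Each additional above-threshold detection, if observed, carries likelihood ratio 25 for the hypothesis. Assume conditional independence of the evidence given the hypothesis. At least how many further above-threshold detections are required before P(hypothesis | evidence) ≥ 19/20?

Prior odds = 0.027/0.973 = 27/973.
Combined Bayes factor of the evidence already in hand = 1.4 × 1.6 = 2.24.
Odds after that evidence = (27/973) × 2.24 = 216/3475.
Target odds = 0.95/0.05 = 19.
Need 25ⁿ ≥ 19 ÷ (216/3475) = 66025/216.
25¹ = 25 falls short of 66025/216 but 25² = 625 reaches it, so n = 2.

2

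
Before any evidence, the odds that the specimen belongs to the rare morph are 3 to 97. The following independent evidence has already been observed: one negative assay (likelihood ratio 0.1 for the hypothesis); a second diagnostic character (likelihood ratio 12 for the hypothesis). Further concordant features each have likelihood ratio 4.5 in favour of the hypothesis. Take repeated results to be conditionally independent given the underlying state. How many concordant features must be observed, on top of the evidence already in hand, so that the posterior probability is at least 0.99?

Prior odds = 3/97.
Combined Bayes factor of the evidence already in hand = 0.1 × 12 = 1.2.
Odds after that evidence = (3/97) × 1.2 = 18/485.
Target odds = 0.99/0.01 = 99.
Need 4.5ⁿ ≥ 99 ÷ (18/485) = 2667.5.
4.5⁵ = 1845.28125 falls short of 2667.5 but 4.5⁶ = 8303.765625 reaches it, so n = 6.

6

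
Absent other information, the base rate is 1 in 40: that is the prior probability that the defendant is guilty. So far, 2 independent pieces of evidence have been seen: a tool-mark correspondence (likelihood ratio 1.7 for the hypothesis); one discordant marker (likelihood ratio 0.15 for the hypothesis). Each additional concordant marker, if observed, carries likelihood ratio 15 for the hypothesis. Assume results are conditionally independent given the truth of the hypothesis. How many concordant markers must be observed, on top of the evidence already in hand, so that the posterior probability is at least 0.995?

Prior odds = 0.025/0.975 = 1/39.
Combined Bayes factor of the evidence already in hand = 1.7 × 0.15 = 0.255.
Odds after that evidence = (1/39) × 0.255 = 17/2600.
Target odds = 0.995/0.005 = 199.
Need 15ⁿ ≥ 199 ÷ (17/2600) = 517400/17.
15³ = 3375 falls short of 517400/17 but 15⁴ = 50625 reaches it, so n = 4.

4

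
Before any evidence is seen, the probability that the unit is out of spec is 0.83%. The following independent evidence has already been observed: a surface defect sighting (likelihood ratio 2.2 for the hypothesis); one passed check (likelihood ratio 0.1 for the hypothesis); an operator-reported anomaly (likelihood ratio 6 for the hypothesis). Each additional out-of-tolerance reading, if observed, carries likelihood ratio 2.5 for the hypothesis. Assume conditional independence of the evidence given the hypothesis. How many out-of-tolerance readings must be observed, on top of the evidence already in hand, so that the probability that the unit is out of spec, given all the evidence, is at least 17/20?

Prior odds = 0.0083/0.9917 = 83/9917.
Combined Bayes factor of the evidence already in hand = 2.2 × 0.1 × 6 = 1.32.
Odds after that evidence = (83/9917) × 1.32 = 2739/247925.
Target odds = 0.85/0.15 = 17/3.
Need 2.5ⁿ ≥ 17/3 ÷ (2739/247925) = 4214725/8217.
2.5⁶ = 244.140625 falls short of 4214725/8217 but 2.5⁷ = 610.3515625 reaches it, so n = 7.

7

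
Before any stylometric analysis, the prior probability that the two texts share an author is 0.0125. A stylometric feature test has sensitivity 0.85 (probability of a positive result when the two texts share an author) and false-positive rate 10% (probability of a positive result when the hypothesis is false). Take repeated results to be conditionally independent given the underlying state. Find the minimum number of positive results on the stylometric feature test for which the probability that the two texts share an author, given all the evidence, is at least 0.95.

Prior odds = 0.0125/0.9875 = 1/79.
Likelihood ratio of a positive result = 0.85/0.1 = 8.5.
Target posterior odds = 0.95/0.05 = 19.
Need (1/79) × 8.5ⁿ ≥ 19, i.e. 8.5ⁿ ≥ 1501.
8.5³ = 614.125 falls short of 1501 but 8.5⁴ = 5220.0625 reaches it, so n = 4.

4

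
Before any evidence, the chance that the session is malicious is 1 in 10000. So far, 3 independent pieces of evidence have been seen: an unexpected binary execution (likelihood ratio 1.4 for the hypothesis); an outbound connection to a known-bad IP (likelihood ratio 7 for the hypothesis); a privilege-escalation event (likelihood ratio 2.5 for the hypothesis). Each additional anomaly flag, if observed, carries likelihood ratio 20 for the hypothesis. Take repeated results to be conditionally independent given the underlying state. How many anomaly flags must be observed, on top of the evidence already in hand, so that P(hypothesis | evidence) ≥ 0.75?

3

Prior odds = 0.0001/0.9999 = 1/9999.
Combined Bayes factor of the evidence already in hand = 1.4 × 7 × 2.5 = 24.5.
Odds after that evidence = (1/9999) × 24.5 = 49/19998.
Target odds = 0.75/0.25 = 3.
Need 20ⁿ ≥ 3 ÷ (49/19998) = 59994/49.
20² = 400 falls short of 59994/49 but 20³ = 8000 reaches it, so n = 3.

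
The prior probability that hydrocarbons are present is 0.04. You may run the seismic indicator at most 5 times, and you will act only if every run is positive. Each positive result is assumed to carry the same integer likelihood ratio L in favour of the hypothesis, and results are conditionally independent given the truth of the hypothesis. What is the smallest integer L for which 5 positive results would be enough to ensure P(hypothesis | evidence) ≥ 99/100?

5

Prior odds = 0.04/0.96 = 1/24.
Target odds = 0.99/0.01 = 99.
Need L⁵ ≥ 99 ÷ (1/24) = 2376.
4⁵ = 1024 < 2376 ≤ 3125 = 5⁵, so L = 5.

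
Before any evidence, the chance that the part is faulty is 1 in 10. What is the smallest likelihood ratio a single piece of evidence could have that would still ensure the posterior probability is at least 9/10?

81

Prior odds = 0.1/0.9 = 1/9.
Target odds = 0.9/0.1 = 9.
Required Bayes factor = 9 ÷ (1/9) = 81.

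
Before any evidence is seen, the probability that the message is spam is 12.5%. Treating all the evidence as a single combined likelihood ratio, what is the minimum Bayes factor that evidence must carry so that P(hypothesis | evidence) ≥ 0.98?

Prior odds = 0.125/0.875 = 1/7.
Target odds = 0.98/0.02 = 49.
Required Bayes factor = 49 ÷ (1/7) = 343.

343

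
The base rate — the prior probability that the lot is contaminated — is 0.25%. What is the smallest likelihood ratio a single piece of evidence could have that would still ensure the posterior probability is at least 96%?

Prior odds = 0.0025/0.9975 = 1/399.
Target odds = 0.96/0.04 = 24.
Required Bayes factor = 24 ÷ (1/399) = 9576.

9576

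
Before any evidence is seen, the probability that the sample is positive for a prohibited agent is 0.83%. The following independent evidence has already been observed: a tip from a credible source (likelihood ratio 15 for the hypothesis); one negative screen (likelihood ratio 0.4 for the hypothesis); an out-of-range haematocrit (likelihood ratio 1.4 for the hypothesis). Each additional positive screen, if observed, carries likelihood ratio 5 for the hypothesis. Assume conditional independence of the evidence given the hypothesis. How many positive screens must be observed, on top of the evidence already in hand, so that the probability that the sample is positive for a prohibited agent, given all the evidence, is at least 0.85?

3

Prior odds = 0.0083/0.9917 = 83/9917.
Combined Bayes factor of the evidence already in hand = 15 × 0.4 × 1.4 = 8.4.
Odds after that evidence = (83/9917) × 8.4 = 3486/49585.
Target odds = 0.85/0.15 = 17/3.
Need 5ⁿ ≥ 17/3 ÷ (3486/49585) = 842945/10458.
5² = 25 falls short of 842945/10458 but 5³ = 125 reaches it, so n = 3.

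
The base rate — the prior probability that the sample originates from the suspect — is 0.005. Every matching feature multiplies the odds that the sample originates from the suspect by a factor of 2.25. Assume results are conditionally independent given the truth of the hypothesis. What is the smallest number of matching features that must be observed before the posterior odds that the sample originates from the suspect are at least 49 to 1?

Prior odds = 0.005/0.995 = 1/199.
Likelihood ratio per matching feature = 2.25.
Target odds = 49.
Need (1/199) × 2.25ⁿ ≥ 49, i.e. 2.25ⁿ ≥ 9751.
2.25¹¹ ≈7481.83 falls short of 9751 but 2.25¹² ≈16834.1 reaches it, so n = 12.

12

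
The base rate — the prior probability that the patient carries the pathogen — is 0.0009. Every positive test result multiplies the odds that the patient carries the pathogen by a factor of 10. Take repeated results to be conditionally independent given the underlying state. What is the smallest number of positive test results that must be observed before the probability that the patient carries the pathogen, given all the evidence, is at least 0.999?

7

Prior odds: 0.0009 ÷ 0.9991 = 9/9991.
Likelihood ratio per positive test result = 10.
Target odds: 0.999 ÷ 0.001 = 999.
Need (9/9991) × 10ⁿ ≥ 999, i.e. 10ⁿ ≥ 1109001.
10⁶ = 1000000 falls short of 1109001 but 10⁷ = 10000000 reaches it, so n = 7.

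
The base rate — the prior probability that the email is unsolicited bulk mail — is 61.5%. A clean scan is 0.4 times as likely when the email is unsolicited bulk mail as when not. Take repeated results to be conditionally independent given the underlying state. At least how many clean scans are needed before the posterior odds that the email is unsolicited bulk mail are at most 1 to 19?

4

Prior odds: 0.615 ÷ 0.385 = 123/77.
Likelihood ratio per clean scan = 0.4.
Target odds = 1/19.
Require 0.4ⁿ ≤ 1/19 ÷ (123/77) = 77/2337.
0.4³ = 0.064 is still above 77/2337 but 0.4⁴ = 0.0256 is at or below it, so n = 4.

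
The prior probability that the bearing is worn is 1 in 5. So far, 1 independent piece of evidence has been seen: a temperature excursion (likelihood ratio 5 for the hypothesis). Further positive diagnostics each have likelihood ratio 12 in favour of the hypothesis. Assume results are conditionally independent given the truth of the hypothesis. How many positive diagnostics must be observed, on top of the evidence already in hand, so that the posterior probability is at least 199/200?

Prior odds = 0.2/0.8 = 0.25.
Bayes factor of the evidence already in hand = 5.
Odds after that evidence = 0.25 × 5 = 1.25.
Target odds = 0.995/0.005 = 199.
Need 12ⁿ ≥ 199 ÷ 1.25 = 159.2.
12² = 144 falls short of 159.2 but 12³ = 1728 reaches it, so n = 3.

3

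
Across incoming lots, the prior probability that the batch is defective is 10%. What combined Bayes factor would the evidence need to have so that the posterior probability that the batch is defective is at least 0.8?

36

Prior odds = 0.1/0.9 = 1/9.
Target odds = 0.8/0.2 = 4.
Required Bayes factor = 4 ÷ (1/9) = 36.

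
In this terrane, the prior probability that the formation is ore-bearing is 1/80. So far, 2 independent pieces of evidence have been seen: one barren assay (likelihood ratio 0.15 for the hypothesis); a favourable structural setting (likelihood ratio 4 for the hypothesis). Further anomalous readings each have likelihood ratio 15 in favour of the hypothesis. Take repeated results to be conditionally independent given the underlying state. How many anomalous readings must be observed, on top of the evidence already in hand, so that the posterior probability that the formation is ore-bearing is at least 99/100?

Prior odds = 0.0125/0.9875 = 1/79.
Combined Bayes factor of the evidence already in hand = 0.15 × 4 = 0.6.
Odds after that evidence = (1/79) × 0.6 = 3/395.
Target odds = 0.99/0.01 = 99.
Need 15ⁿ ≥ 99 ÷ (3/395) = 13035.
15³ = 3375 falls short of 13035 but 15⁴ = 50625 reaches it, so n = 4.

4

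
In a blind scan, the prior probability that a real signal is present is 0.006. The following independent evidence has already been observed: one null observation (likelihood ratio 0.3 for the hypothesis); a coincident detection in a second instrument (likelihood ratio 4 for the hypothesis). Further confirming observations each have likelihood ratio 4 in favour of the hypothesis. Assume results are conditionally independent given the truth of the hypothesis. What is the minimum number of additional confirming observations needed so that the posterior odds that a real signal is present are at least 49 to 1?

7

Prior odds = 0.006/0.994 = 3/497.
Combined Bayes factor of the evidence already in hand = 0.3 × 4 = 1.2.
Odds after that evidence = (3/497) × 1.2 = 18/2485.
Target odds = 49.
Need 4ⁿ ≥ 49 ÷ (18/2485) = 121765/18.
4⁶ = 4096 falls short of 121765/18 but 4⁷ = 16384 reaches it, so n = 7.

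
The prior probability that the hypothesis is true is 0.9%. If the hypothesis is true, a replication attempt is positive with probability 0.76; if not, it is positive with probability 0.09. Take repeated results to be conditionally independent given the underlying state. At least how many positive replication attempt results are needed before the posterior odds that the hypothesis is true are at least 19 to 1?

4

Prior odds: 0.009 ÷ 0.991 = 9/991.
Likelihood ratio of a positive = 0.76/0.09 = 76/9.
Target odds = 19.
Require (76/9)ⁿ ≥ 19 ÷ (9/991) = 18829/9.
(76/9)³ = 438976/729 falls short of 18829/9 but (76/9)⁴ = 33362176/6561 reaches it, so n = 4.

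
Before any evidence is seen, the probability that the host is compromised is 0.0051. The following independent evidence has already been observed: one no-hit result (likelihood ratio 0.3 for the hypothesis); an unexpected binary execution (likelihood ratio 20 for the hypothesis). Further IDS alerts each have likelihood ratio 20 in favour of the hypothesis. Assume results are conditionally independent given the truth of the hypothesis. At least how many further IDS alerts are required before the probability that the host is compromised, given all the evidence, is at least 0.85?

Prior odds = 0.0051/0.9949 = 51/9949.
Combined Bayes factor of the evidence already in hand = 0.3 × 20 = 6.
Odds after that evidence = (51/9949) × 6 = 306/9949.
Target odds = 0.85/0.15 = 17/3.
Need 20ⁿ ≥ 17/3 ÷ (306/9949) = 9949/54.
20¹ = 20 falls short of 9949/54 but 20² = 400 reaches it, so n = 2.

2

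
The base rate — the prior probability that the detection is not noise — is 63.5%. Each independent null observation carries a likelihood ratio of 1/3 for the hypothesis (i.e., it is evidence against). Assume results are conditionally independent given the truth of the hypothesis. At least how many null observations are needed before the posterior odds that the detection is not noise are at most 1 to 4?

2

Prior odds = 0.635/0.365 = 127/73.
Likelihood ratio per null observation = 1/3.
Target odds = 0.25.
Need (127/73) × (1/3)ⁿ ≤ 0.25, i.e. (1/3)ⁿ ≤ 73/508.
(1/3)¹ = 1/3 is still above 73/508 but (1/3)² = 1/9 is at or below it, so n = 2.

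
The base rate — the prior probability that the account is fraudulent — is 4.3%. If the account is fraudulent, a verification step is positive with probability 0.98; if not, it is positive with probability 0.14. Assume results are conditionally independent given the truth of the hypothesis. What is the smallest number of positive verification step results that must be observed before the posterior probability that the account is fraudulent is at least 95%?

4

Prior odds = 0.043/0.957 = 43/957.
Likelihood ratio of a positive = 0.98/0.14 = 7.
Target posterior odds = 0.95/0.05 = 19.
Need (43/957) × 7ⁿ ≥ 19, i.e. 7ⁿ ≥ 18183/43.
7³ = 343 falls short of 18183/43 but 7⁴ = 2401 reaches it, so n = 4.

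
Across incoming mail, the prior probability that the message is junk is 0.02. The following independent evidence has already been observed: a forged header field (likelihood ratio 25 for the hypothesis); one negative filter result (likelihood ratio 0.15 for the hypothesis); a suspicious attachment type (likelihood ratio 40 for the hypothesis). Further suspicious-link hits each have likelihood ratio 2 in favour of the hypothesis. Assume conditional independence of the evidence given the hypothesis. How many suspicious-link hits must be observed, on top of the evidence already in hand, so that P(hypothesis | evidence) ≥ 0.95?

3

Prior odds = 0.02/0.98 = 1/49.
Combined Bayes factor of the evidence already in hand = 25 × 0.15 × 40 = 150.
Odds after that evidence = (1/49) × 150 = 150/49.
Target odds = 0.95/0.05 = 19.
Need 2ⁿ ≥ 19 ÷ (150/49) = 931/150.
2² = 4 falls short of 931/150 but 2³ = 8 reaches it, so n = 3.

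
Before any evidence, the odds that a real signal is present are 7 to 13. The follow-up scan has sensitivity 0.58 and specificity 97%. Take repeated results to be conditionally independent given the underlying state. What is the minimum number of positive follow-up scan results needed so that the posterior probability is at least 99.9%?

3

Prior odds = 7/13.
False-positive rate = 1 − 0.97 = 0.03; likelihood ratio of a positive = 0.58/0.03 = 58/3.
Target posterior odds = 0.999/0.001 = 999.
Require (58/3)ⁿ ≥ 999 ÷ (7/13) = 12987/7.
(58/3)² = 3364/9 falls short of 12987/7 but (58/3)³ = 195112/27 reaches it, so n = 3.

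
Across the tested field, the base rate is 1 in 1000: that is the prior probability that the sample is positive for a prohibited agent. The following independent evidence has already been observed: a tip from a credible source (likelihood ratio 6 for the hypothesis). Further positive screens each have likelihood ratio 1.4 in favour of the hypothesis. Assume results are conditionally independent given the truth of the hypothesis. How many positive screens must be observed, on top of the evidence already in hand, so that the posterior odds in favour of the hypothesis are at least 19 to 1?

24

Prior odds = 0.001/0.999 = 1/999.
Bayes factor of the evidence already in hand = 6.
Odds after that evidence = (1/999) × 6 = 2/333.
Target odds = 19.
Need 1.4ⁿ ≥ 19 ÷ (2/333) = 3163.5.
1.4²³ ≈2295.86 falls short of 3163.5 but 1.4²⁴ ≈3214.2 reaches it, so n = 24.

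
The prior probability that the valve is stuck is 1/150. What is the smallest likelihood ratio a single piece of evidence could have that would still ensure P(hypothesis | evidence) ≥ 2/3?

Prior odds = (1/150)/(149/150) = 1/149.
Target odds = (2/3)/(1/3) = 2.
Required Bayes factor = 2 ÷ (1/149) = 298.

298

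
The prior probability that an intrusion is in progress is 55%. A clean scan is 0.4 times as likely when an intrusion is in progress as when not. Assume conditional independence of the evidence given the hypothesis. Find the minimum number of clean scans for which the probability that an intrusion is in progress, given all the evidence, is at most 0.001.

8

Prior odds: 0.55 ÷ 0.45 = 11/9.
Likelihood ratio per clean scan = 0.4.
Target odds: 0.001 ÷ 0.999 = 1/999.
Require 0.4ⁿ ≤ 1/999 ÷ (11/9) = 1/1221.
0.4⁷ = 128/78125 is still above 1/1221 but 0.4⁸ = 256/390625 is at or below it, so n = 8.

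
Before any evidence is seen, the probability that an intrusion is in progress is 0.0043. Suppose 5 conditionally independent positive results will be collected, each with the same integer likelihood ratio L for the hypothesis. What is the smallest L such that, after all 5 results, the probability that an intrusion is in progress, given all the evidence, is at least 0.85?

Prior odds = 0.0043/0.9957 = 43/9957.
Target odds = 0.85/0.15 = 17/3.
Need L⁵ ≥ 17/3 ÷ (43/9957) = 56423/43.
4⁵ = 1024 < 56423/43 ≤ 3125 = 5⁵, so L = 5.

5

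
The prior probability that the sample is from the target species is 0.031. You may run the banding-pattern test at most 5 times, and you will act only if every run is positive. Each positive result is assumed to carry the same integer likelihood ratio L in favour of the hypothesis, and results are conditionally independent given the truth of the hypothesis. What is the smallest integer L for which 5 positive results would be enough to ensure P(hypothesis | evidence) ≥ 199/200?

6

Prior odds = 0.031/0.969 = 31/969.
Target odds = 0.995/0.005 = 199.
Need L⁵ ≥ 199 ÷ (31/969) = 192831/31.
5⁵ = 3125 < 192831/31 ≤ 7776 = 6⁵, so L = 6.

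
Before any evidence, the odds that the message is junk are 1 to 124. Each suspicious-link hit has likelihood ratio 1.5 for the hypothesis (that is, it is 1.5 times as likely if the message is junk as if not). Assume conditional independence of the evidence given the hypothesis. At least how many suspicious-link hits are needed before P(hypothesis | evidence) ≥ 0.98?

22

Prior odds = 1/124.
Likelihood ratio per suspicious-link hit = 1.5.
Target odds: 0.98 ÷ 0.02 = 49.
Require 1.5ⁿ ≥ 49 ÷ (1/124) = 6076.
1.5²¹ ≈4987.89 falls short of 6076 but 1.5²² ≈7481.83 reaches it, so n = 22.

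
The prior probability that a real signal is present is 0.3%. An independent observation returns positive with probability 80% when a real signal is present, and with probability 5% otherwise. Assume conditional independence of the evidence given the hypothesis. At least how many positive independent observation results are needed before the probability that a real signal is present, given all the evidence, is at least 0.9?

Prior odds = 0.003/0.997 = 3/997.
Likelihood ratio of a positive result = 0.8/0.05 = 16.
Target odds: 0.9 ÷ 0.1 = 9.
Need (3/997) × 16ⁿ ≥ 9, i.e. 16ⁿ ≥ 2991.
16² = 256 falls short of 2991 but 16³ = 4096 reaches it, so n = 3.

3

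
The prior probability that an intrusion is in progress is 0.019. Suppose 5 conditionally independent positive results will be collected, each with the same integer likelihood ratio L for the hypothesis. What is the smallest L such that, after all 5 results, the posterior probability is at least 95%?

Prior odds = 0.019/0.981 = 19/981.
Target odds = 0.95/0.05 = 19.
Need L⁵ ≥ 19 ÷ (19/981) = 981.
3⁵ = 243 < 981 ≤ 1024 = 4⁵, so L = 4.

4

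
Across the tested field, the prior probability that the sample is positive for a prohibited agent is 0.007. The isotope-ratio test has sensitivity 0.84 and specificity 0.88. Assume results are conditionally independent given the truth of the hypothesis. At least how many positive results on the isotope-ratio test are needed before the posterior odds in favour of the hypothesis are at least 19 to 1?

5

Prior odds: 0.007 ÷ 0.993 = 7/993.
False-positive rate = 1 − 0.88 = 0.12; likelihood ratio of a positive = 0.84/0.12 = 7.
Target odds = 19.
Require 7ⁿ ≥ 19 ÷ (7/993) = 18867/7.
7⁴ = 2401 falls short of 18867/7 but 7⁵ = 16807 reaches it, so n = 5.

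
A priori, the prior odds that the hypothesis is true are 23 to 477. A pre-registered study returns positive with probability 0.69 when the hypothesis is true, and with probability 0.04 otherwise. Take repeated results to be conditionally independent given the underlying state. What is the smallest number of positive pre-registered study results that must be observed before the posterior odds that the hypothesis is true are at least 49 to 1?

3

Prior odds = 23/477.
Likelihood ratio of a positive result = 0.69/0.04 = 17.25.
Target odds = 49.
Need (23/477) × 17.25ⁿ ≥ 49, i.e. 17.25ⁿ ≥ 23373/23.
17.25² = 297.5625 falls short of 23373/23 but 17.25³ = 5132.953125 reaches it, so n = 3.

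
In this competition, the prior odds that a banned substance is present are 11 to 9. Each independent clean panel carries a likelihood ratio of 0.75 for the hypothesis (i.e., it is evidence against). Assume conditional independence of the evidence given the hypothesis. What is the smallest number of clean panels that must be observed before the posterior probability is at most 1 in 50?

Prior odds = 11/9.
Likelihood ratio per clean panel = 0.75.
Target odds: 0.02 ÷ 0.98 = 1/49.
Need (11/9) × 0.75ⁿ ≤ 1/49, i.e. 0.75ⁿ ≤ 9/539.
0.75¹⁴ = 4782969/268435456 is still above 9/539 but 0.75¹⁵ ≈0.0133635 is at or below it, so n = 15.

15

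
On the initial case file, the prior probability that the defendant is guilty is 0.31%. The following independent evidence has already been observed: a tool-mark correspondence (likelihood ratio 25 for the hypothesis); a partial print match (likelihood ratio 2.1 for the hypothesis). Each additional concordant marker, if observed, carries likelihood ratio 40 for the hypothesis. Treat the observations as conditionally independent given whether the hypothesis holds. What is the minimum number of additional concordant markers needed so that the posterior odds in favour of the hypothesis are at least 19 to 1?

Prior odds = 0.0031/0.9969 = 31/9969.
Combined Bayes factor of the evidence already in hand = 25 × 2.1 = 52.5.
Odds after that evidence = (31/9969) × 52.5 = 1085/6646.
Target odds = 19.
Need 40ⁿ ≥ 19 ÷ (1085/6646) = 126274/1085.
40¹ = 40 falls short of 126274/1085 but 40² = 1600 reaches it, so n = 2.

2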